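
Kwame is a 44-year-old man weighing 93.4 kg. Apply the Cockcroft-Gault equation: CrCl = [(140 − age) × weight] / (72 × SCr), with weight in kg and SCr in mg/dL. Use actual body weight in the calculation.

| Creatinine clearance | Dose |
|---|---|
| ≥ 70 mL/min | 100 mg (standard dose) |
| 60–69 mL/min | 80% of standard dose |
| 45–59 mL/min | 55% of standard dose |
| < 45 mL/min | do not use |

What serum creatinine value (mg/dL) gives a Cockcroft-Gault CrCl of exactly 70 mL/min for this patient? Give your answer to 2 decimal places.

Standard dose requires CrCl ≥ 70 mL/min.
Set (140 − 44) × 93.4 / (72 × SCr) = 70
SCr = (140 − 44) × 93.4 / (72 × 70) = 1.779 mg/dL

1.78 mg/dL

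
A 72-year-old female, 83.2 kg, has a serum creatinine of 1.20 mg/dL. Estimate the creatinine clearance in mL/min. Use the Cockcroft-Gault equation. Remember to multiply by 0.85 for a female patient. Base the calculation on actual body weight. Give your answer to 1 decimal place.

55.7 mL/min

CrCl = (140 − 72) × 83.2 / (72 × 1.2) × 0.85 = 5657.6 / 86.40 × 0.85 ≈ 55.7 mL/min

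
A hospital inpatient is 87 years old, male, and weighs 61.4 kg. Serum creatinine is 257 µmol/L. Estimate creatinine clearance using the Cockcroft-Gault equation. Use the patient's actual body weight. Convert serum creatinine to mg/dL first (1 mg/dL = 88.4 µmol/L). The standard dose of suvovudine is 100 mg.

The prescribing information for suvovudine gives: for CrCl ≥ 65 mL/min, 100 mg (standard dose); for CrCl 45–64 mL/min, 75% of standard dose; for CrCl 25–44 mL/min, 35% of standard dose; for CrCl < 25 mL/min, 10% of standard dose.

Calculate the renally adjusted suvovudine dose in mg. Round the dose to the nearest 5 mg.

10 mg

SCr = 257 / 88.4 = 2.907 mg/dL
CrCl = (140 − 87) × 61.4 / (72 × 2.907) = 3254.2 / 209.30 ≈ 15.5 mL/min
CrCl ≈ 16 mL/min → bracket < 25 mL/min.
10% of 100 mg = 10 mg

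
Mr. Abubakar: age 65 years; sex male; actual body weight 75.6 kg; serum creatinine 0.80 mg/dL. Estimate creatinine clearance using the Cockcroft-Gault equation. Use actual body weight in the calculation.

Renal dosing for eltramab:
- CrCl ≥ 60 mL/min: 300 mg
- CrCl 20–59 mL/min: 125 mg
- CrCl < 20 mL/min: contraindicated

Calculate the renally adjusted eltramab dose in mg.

CrCl = (140 − 65) × 75.6 / (72 × 0.8) = 5670.0 / 57.60 ≈ 98.4 mL/min
CrCl ≈ 98 mL/min → bracket ≥ 60 mL/min.
Dose for this bracket: 300 mg.

300 mg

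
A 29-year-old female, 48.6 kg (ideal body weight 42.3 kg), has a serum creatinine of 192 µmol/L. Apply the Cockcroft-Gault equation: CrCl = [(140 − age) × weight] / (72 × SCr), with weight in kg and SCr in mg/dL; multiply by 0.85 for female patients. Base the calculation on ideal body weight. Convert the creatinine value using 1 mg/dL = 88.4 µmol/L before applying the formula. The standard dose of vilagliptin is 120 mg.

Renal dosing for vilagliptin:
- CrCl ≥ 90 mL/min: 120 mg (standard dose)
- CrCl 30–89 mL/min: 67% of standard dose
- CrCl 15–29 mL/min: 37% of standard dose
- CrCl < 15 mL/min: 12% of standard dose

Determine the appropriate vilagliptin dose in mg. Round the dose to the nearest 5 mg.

45 mg

SCr = 192 / 88.4 = 2.172 mg/dL
CrCl = (140 − 29) × 42.3 / (72 × 2.172) × 0.85 = 4695.3 / 156.38 × 0.85 ≈ 25.5 mL/min
CrCl ≈ 26 mL/min → bracket 15–29 mL/min.
37% of 120 mg = 44.4 mg → 45 mg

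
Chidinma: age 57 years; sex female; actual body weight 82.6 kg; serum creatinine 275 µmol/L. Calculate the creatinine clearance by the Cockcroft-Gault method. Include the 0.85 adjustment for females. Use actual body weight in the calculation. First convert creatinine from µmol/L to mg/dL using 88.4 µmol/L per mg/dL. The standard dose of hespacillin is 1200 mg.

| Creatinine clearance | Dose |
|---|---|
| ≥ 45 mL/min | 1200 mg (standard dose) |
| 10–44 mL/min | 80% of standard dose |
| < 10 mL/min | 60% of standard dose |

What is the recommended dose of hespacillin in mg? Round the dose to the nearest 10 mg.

960 mg

SCr = 275 / 88.4 = 3.111 mg/dL
CrCl = (140 − 57) × 82.6 / (72 × 3.111) × 0.85 = 6855.8 / 223.99 × 0.85 ≈ 26.0 mL/min
CrCl ≈ 26 mL/min → bracket 10–44 mL/min.
80% of 1200 mg = 960 mg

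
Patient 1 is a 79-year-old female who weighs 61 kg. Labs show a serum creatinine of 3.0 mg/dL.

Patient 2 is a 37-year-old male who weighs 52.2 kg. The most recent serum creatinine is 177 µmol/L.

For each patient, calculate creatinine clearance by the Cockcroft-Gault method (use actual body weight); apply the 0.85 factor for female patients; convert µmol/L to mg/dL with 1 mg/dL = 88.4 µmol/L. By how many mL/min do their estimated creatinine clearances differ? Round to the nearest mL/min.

Patient 1: CrCl = (140 − 79) × 61 / (72 × 3) × 0.85 = 3721.0 / 216.00 × 0.85 ≈ 14.6 mL/min
Patient 2: SCr = 177 / 88.4 = 2.002 mg/dL
Patient 2: CrCl = (140 − 37) × 52.2 / (72 × 2.002) = 5376.6 / 144.14 ≈ 37.3 mL/min
|14.6 − 37.3| = 22.7 mL/min

23 mL/min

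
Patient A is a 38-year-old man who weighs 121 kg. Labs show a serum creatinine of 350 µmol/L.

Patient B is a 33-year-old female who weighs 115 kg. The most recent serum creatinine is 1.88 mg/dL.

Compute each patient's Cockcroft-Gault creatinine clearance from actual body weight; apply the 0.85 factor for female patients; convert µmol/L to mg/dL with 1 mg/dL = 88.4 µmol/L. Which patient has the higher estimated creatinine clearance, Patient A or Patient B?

Patient B

Patient A: SCr = 350 / 88.4 = 3.959 mg/dL
Patient A: CrCl = (140 − 38) × 121 / (72 × 3.959) = 12342.0 / 285.05 ≈ 43.3 mL/min
Patient B: CrCl = (140 − 33) × 115 / (72 × 1.88) × 0.85 = 12305.0 / 135.36 × 0.85 ≈ 77.3 mL/min
43.3 vs 77.3 mL/min → Patient B is higher.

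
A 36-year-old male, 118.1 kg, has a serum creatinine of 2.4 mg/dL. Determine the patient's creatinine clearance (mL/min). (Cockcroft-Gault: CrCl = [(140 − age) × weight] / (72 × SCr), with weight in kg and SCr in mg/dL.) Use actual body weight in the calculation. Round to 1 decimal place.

CrCl = (140 − 36) × 118.1 / (72 × 2.4) = 12282.4 / 172.80 ≈ 71.1 mL/min

71.1 mL/min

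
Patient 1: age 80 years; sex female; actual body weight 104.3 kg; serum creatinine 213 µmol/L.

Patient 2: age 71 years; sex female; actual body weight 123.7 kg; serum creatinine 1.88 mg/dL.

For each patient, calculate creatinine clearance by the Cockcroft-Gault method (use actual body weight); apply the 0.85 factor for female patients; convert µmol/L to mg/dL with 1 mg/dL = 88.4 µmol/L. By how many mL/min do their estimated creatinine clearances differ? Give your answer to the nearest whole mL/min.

23 mL/min

Patient 1: SCr = 213 / 88.4 = 2.41 mg/dL
Patient 1: CrCl = (140 − 80) × 104.3 / (72 × 2.41) × 0.85 = 6258.0 / 173.52 × 0.85 ≈ 30.7 mL/min
Patient 2: CrCl = (140 − 71) × 123.7 / (72 × 1.88) × 0.85 = 8535.3 / 135.36 × 0.85 ≈ 53.6 mL/min
|30.7 − 53.6| = 22.9 mL/min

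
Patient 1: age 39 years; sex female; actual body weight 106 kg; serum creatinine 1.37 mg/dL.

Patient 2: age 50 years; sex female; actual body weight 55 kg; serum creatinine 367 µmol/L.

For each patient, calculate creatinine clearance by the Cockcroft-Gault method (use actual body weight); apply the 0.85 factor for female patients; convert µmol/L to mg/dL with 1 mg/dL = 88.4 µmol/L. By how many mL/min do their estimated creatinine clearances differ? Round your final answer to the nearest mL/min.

78 mL/min

Patient 1: CrCl = (140 − 39) × 106 / (72 × 1.37) × 0.85 = 10706.0 / 98.64 × 0.85 ≈ 92.3 mL/min
Patient 2: SCr = 367 / 88.4 = 4.152 mg/dL
Patient 2: CrCl = (140 − 50) × 55 / (72 × 4.152) × 0.85 = 4950.0 / 298.94 × 0.85 ≈ 14.1 mL/min
|92.3 − 14.1| = 78.2 mL/min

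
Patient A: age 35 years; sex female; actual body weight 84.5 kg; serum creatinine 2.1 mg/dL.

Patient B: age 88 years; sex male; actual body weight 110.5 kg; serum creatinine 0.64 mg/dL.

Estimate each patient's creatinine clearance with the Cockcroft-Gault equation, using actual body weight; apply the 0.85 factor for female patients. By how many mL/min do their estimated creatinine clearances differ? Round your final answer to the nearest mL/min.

Patient A: CrCl = (140 − 35) × 84.5 / (72 × 2.1) × 0.85 = 8872.5 / 151.20 × 0.85 ≈ 49.9 mL/min
Patient B: CrCl = (140 − 88) × 110.5 / (72 × 0.64) = 5746.0 / 46.08 ≈ 124.7 mL/min
|49.9 − 124.7| = 74.8 mL/min

75 mL/min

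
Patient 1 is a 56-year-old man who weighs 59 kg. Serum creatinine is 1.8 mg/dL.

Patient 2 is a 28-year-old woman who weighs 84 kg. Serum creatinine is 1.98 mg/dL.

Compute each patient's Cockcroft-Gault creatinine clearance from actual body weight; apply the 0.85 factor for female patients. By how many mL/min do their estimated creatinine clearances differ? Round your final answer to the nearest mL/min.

Patient 1: CrCl = (140 − 56) × 59 / (72 × 1.8) = 4956.0 / 129.60 ≈ 38.2 mL/min
Patient 2: CrCl = (140 − 28) × 84 / (72 × 1.98) × 0.85 = 9408.0 / 142.56 × 0.85 ≈ 56.1 mL/min
|38.2 − 56.1| = 17.9 mL/min

18 mL/min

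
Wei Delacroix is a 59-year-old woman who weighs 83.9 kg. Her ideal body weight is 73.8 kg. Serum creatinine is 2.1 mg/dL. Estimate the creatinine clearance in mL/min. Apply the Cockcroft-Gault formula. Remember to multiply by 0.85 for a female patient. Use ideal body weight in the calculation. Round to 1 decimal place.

CrCl = (140 − 59) × 73.8 / (72 × 2.1) × 0.85 = 5977.8 / 151.20 × 0.85 ≈ 33.6 mL/min

33.6 mL/min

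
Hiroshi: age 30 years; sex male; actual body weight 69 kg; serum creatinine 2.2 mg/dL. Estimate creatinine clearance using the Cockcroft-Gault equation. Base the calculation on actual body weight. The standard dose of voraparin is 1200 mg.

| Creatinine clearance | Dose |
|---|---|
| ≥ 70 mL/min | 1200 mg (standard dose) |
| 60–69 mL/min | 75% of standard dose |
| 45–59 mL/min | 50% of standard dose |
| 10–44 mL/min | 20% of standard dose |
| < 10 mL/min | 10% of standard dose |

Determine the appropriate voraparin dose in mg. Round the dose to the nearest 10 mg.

600 mg

CrCl = (140 − 30) × 69 / (72 × 2.2) = 7590.0 / 158.40 ≈ 47.9 mL/min
CrCl ≈ 48 mL/min → bracket 45–59 mL/min.
50% of 1200 mg = 600 mg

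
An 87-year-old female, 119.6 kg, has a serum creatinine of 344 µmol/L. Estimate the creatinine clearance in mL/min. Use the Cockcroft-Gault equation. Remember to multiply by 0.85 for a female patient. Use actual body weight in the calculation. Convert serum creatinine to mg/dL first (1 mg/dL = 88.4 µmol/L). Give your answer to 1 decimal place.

SCr = 344 / 88.4 = 3.891 mg/dL
CrCl = (140 − 87) × 119.6 / (72 × 3.891) × 0.85 = 6338.8 / 280.15 × 0.85 ≈ 19.2 mL/min

19.2 mL/min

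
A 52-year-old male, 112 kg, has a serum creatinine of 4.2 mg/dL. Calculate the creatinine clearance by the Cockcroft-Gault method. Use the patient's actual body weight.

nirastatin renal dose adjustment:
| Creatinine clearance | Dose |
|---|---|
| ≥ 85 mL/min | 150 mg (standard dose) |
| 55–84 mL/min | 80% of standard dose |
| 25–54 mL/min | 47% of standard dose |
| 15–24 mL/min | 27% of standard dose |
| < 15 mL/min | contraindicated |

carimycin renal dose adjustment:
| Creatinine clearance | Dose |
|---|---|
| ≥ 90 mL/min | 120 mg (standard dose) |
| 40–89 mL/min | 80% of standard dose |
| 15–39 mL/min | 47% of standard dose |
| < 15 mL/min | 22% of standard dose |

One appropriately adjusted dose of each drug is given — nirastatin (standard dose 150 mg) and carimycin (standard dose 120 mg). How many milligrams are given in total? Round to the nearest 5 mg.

125 mg

CrCl = (140 − 52) × 112 / (72 × 4.2) = 9856.0 / 302.40 ≈ 32.6 mL/min
CrCl ≈ 33 mL/min.
nirastatin: 25–54 mL/min → 47% of 150 mg = 70.5 mg.
carimycin: 15–39 mL/min → 47% of 120 mg = 56.4 mg.
Total = 70.5 + 56.4 = 126.9 mg.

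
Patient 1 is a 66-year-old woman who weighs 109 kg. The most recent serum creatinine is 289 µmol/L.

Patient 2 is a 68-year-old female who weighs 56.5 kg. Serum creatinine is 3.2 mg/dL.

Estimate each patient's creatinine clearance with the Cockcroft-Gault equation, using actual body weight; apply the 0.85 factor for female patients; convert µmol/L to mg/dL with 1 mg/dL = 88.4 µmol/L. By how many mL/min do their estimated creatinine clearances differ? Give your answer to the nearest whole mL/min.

14 mL/min

Patient 1: SCr = 289 / 88.4 = 3.269 mg/dL
Patient 1: CrCl = (140 − 66) × 109 / (72 × 3.269) × 0.85 = 8066.0 / 235.37 × 0.85 ≈ 29.1 mL/min
Patient 2: CrCl = (140 − 68) × 56.5 / (72 × 3.2) × 0.85 = 4068.0 / 230.40 × 0.85 ≈ 15.0 mL/min
|29.1 − 15.0| = 14.1 mL/min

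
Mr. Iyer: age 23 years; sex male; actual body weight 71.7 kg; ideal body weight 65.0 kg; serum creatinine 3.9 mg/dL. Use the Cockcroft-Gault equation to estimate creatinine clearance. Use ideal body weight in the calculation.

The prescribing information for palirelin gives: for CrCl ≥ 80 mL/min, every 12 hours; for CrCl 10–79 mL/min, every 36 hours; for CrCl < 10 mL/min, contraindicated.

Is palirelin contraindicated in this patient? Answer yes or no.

no

CrCl = (140 − 23) × 65 / (72 × 3.9) = 7605.0 / 280.80 ≈ 27.1 mL/min
CrCl ≈ 27 mL/min, which is ≥ 10 mL/min.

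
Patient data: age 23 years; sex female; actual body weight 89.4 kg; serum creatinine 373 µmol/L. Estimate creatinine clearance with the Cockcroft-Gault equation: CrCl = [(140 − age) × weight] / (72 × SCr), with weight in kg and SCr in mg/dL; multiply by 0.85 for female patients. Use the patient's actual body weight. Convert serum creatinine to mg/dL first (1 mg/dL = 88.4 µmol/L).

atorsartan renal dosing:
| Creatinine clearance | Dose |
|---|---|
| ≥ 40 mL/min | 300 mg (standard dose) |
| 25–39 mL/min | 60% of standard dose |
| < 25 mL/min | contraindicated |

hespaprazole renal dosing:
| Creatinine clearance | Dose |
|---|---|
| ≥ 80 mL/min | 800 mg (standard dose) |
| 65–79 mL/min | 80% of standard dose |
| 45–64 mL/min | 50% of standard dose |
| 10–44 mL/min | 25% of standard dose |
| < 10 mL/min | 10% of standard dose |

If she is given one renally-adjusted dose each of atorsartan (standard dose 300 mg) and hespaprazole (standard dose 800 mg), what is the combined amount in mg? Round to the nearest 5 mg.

380 mg

SCr = 373 / 88.4 = 4.219 mg/dL
CrCl = (140 − 23) × 89.4 / (72 × 4.219) × 0.85 = 10459.8 / 303.77 × 0.85 ≈ 29.3 mL/min
CrCl ≈ 29 mL/min.
atorsartan: 25–39 mL/min → 60% of 300 mg = 180 mg.
hespaprazole: 10–44 mL/min → 25% of 800 mg = 200 mg.
Total = 180 + 200 = 380 mg.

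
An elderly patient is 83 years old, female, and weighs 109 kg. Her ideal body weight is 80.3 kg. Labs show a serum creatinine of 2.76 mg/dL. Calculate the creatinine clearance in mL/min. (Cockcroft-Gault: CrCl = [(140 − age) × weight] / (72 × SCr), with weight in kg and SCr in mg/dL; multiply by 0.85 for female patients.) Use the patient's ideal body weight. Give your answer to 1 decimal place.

CrCl = (140 − 83) × 80.3 / (72 × 2.76) × 0.85 = 4577.1 / 198.72 × 0.85 ≈ 19.6 mL/min

19.6 mL/min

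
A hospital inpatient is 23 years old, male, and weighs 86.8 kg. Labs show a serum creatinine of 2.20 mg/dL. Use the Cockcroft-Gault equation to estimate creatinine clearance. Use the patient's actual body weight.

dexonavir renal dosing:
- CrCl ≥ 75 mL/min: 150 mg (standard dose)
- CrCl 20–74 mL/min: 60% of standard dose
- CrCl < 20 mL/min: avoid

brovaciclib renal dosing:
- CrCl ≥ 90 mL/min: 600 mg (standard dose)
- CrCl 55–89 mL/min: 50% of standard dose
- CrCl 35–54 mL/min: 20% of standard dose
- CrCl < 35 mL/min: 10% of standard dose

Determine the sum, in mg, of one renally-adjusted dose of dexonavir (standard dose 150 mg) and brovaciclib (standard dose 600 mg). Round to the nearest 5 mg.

CrCl = (140 − 23) × 86.8 / (72 × 2.2) = 10155.6 / 158.40 ≈ 64.1 mL/min
CrCl ≈ 64 mL/min.
dexonavir: 20–74 mL/min → 60% of 150 mg = 90 mg.
brovaciclib: 55–89 mL/min → 50% of 600 mg = 300 mg.
Total = 90 + 300 = 390 mg.

390 mg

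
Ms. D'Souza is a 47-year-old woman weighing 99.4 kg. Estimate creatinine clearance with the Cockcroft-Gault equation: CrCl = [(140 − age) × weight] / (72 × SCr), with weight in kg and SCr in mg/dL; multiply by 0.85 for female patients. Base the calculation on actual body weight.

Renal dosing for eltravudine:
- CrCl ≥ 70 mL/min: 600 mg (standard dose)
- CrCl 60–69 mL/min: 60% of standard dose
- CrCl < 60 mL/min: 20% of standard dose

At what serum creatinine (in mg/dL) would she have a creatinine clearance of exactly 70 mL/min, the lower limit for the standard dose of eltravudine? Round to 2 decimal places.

1.56 mg/dL

Standard dose requires CrCl ≥ 70 mL/min.
Set (140 − 47) × 99.4 × 0.85 / (72 × SCr) = 70
SCr = (140 − 47) × 99.4 × 0.85 / (72 × 70) = 1.559 mg/dL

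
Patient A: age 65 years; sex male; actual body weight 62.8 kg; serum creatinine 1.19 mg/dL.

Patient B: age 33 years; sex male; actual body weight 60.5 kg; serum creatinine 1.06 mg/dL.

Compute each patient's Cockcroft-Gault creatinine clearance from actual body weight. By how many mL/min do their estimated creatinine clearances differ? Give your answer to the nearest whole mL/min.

Patient A: CrCl = (140 − 65) × 62.8 / (72 × 1.19) = 4710.0 / 85.68 ≈ 55.0 mL/min
Patient B: CrCl = (140 − 33) × 60.5 / (72 × 1.06) = 6473.5 / 76.32 ≈ 84.8 mL/min
|55.0 − 84.8| = 29.8 mL/min

30 mL/min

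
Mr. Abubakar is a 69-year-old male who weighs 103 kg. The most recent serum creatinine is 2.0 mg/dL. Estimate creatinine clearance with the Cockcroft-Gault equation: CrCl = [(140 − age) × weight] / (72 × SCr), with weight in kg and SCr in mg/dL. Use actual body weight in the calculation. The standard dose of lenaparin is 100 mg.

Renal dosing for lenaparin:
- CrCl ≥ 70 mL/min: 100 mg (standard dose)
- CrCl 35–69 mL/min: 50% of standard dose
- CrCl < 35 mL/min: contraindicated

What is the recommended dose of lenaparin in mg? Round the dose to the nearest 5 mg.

CrCl = (140 − 69) × 103 / (72 × 2) = 7313.0 / 144.00 ≈ 50.8 mL/min
CrCl ≈ 51 mL/min → bracket 35–69 mL/min.
50% of 100 mg = 50 mg

50 mg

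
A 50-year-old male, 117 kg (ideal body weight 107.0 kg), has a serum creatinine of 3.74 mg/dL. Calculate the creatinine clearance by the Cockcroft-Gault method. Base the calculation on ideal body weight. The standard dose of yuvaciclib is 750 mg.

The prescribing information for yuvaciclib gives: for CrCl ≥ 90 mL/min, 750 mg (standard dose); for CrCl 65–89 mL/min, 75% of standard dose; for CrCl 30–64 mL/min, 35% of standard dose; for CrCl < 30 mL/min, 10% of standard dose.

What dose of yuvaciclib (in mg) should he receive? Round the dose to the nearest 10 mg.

260 mg

CrCl = (140 − 50) × 107 / (72 × 3.74) = 9630.0 / 269.28 ≈ 35.8 mL/min
CrCl ≈ 36 mL/min → bracket 30–64 mL/min.
35% of 750 mg = 262.5 mg → 260 mg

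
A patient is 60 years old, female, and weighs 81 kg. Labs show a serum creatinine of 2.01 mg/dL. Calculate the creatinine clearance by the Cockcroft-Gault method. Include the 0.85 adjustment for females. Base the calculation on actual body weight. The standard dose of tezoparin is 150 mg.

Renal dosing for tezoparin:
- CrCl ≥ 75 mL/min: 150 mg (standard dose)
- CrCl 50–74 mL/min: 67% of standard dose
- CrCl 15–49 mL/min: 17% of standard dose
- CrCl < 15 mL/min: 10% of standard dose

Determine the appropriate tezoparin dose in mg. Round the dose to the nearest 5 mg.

25 mg

CrCl = (140 − 60) × 81 / (72 × 2.01) × 0.85 = 6480.0 / 144.72 × 0.85 ≈ 38.1 mL/min
CrCl ≈ 38 mL/min → bracket 15–49 mL/min.
17% of 150 mg = 25.5 mg → 25 mg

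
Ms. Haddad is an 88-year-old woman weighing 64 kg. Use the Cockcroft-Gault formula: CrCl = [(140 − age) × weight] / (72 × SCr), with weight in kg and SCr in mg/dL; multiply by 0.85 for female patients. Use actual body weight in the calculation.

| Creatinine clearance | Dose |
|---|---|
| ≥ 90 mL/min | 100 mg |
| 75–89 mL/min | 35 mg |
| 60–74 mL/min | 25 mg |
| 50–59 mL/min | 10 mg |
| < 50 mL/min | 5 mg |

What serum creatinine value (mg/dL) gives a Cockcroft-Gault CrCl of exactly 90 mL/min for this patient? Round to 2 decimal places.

Standard dose requires CrCl ≥ 90 mL/min.
Set (140 − 88) × 64 × 0.85 / (72 × SCr) = 90
SCr = (140 − 88) × 64 × 0.85 / (72 × 90) = 0.437 mg/dL

0.44 mg/dL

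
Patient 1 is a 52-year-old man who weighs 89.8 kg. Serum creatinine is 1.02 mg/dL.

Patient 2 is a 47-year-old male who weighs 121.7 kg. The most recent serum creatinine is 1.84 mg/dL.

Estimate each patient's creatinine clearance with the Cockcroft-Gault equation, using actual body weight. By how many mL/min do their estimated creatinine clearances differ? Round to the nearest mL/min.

22 mL/min

Patient 1: CrCl = (140 − 52) × 89.8 / (72 × 1.02) = 7902.4 / 73.44 ≈ 107.6 mL/min
Patient 2: CrCl = (140 − 47) × 121.7 / (72 × 1.84) = 11318.1 / 132.48 ≈ 85.4 mL/min
|107.6 − 85.4| = 22.2 mL/min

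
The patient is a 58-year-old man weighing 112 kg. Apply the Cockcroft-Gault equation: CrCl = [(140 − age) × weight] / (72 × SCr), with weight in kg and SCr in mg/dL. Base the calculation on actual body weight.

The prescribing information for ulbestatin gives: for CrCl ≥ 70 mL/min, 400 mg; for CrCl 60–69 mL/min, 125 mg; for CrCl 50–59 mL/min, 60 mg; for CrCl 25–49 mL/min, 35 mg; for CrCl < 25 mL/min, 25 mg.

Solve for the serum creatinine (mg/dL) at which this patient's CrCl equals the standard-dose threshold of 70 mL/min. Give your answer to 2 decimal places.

Standard dose requires CrCl ≥ 70 mL/min.
Set (140 − 58) × 112 / (72 × SCr) = 70
SCr = (140 − 58) × 112 / (72 × 70) = 1.822 mg/dL

1.82 mg/dL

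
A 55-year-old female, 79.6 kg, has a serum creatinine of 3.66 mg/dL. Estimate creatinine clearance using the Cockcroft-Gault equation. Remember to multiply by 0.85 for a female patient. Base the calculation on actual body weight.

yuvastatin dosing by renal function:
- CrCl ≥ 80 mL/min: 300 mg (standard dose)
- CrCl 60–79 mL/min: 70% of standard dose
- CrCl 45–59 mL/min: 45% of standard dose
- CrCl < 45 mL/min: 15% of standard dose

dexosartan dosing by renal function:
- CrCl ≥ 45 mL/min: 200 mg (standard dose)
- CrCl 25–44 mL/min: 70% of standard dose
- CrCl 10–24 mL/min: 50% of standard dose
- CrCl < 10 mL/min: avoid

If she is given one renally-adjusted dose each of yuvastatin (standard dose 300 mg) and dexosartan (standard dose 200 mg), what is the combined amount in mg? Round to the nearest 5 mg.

CrCl = (140 − 55) × 79.6 / (72 × 3.66) × 0.85 = 6766.0 / 263.52 × 0.85 ≈ 21.8 mL/min
CrCl ≈ 22 mL/min.
yuvastatin: < 45 mL/min → 15% of 300 mg = 45 mg.
dexosartan: 10–24 mL/min → 50% of 200 mg = 100 mg.
Total = 45 + 100 = 145 mg.

145 mg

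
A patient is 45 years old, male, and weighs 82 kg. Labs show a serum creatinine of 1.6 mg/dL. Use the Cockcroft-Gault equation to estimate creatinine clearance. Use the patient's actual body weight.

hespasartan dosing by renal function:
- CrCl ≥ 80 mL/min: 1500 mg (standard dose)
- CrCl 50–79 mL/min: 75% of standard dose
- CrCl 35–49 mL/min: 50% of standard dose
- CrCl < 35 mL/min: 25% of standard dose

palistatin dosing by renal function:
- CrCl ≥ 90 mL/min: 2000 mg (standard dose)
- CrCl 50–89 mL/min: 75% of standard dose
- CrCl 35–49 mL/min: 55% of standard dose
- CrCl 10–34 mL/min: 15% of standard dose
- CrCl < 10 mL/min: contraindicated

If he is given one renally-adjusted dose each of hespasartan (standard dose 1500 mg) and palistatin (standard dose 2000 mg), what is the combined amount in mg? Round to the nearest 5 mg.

2625 mg

CrCl = (140 − 45) × 82 / (72 × 1.6) = 7790.0 / 115.20 ≈ 67.6 mL/min
CrCl ≈ 68 mL/min.
hespasartan: 50–79 mL/min → 75% of 1500 mg = 1125 mg.
palistatin: 50–89 mL/min → 75% of 2000 mg = 1500 mg.
Total = 1125 + 1500 = 2625 mg.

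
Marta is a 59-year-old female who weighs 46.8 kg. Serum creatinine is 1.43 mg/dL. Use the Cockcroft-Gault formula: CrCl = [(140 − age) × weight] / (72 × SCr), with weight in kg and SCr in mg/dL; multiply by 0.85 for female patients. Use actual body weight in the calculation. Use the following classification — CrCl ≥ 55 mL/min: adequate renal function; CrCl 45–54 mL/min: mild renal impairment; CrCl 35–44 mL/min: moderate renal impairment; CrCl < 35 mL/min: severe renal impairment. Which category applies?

severe renal impairment

CrCl = (140 − 59) × 46.8 / (72 × 1.43) × 0.85 = 3790.8 / 102.96 × 0.85 ≈ 31.3 mL/min
31 mL/min falls in the 'severe renal impairment' range.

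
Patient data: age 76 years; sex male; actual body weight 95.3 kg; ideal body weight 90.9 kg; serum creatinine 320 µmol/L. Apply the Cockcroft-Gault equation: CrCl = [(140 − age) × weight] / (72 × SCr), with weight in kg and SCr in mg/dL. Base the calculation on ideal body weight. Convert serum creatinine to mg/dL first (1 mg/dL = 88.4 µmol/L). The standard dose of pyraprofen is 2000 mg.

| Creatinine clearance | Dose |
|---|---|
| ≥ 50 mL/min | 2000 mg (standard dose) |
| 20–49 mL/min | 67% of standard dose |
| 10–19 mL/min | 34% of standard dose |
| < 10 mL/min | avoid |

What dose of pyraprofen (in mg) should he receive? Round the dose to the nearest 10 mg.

SCr = 320 / 88.4 = 3.62 mg/dL
CrCl = (140 − 76) × 90.9 / (72 × 3.62) = 5817.6 / 260.64 ≈ 22.3 mL/min
CrCl ≈ 22 mL/min → bracket 20–49 mL/min.
67% of 2000 mg = 1340 mg

1340 mg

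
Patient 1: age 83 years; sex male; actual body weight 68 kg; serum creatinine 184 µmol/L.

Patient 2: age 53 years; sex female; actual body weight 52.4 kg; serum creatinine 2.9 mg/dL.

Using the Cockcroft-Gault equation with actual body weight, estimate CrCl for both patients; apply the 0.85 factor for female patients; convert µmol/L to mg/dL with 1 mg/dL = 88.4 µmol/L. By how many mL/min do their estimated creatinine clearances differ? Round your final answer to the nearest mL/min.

Patient 1: SCr = 184 / 88.4 = 2.081 mg/dL
Patient 1: CrCl = (140 − 83) × 68 / (72 × 2.081) = 3876.0 / 149.83 ≈ 25.9 mL/min
Patient 2: CrCl = (140 − 53) × 52.4 / (72 × 2.9) × 0.85 = 4558.8 / 208.80 × 0.85 ≈ 18.6 mL/min
|25.9 − 18.6| = 7.3 mL/min

7 mL/min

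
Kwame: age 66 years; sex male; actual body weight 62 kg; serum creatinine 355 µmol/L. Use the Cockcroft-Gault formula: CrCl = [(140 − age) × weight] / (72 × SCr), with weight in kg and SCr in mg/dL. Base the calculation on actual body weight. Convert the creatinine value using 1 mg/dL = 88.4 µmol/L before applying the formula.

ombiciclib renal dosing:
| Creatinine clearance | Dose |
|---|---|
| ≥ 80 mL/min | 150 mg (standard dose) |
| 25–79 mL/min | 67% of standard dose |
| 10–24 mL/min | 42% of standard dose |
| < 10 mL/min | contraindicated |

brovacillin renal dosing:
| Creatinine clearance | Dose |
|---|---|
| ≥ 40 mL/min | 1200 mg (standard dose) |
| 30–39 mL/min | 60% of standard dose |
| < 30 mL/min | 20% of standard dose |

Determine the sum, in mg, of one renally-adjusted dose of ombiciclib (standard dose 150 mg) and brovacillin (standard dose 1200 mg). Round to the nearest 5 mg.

SCr = 355 / 88.4 = 4.016 mg/dL
CrCl = (140 − 66) × 62 / (72 × 4.016) = 4588.0 / 289.15 ≈ 15.9 mL/min
CrCl ≈ 16 mL/min.
ombiciclib: 10–24 mL/min → 42% of 150 mg = 63 mg.
brovacillin: < 30 mL/min → 20% of 1200 mg = 240 mg.
Total = 63 + 240 = 303 mg.

305 mg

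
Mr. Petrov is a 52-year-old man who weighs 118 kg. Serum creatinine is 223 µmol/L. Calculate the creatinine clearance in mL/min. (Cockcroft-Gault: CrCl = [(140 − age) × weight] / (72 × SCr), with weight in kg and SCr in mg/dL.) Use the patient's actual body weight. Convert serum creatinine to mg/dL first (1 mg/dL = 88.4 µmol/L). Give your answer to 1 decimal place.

SCr = 223 / 88.4 = 2.523 mg/dL
CrCl = (140 − 52) × 118 / (72 × 2.523) = 10384.0 / 181.66 ≈ 57.2 mL/min

57.2 mL/min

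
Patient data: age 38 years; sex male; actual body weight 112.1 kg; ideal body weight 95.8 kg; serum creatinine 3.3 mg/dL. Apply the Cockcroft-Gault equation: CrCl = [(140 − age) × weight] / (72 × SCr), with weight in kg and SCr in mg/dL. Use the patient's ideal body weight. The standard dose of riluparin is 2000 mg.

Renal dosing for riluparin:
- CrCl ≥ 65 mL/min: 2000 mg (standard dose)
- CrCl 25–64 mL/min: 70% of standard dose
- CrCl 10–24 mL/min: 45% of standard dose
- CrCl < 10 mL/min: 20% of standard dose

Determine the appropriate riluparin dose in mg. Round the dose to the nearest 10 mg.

1400 mg

CrCl = (140 − 38) × 95.8 / (72 × 3.3) = 9771.6 / 237.60 ≈ 41.1 mL/min
CrCl ≈ 41 mL/min → bracket 25–64 mL/min.
70% of 2000 mg = 1400 mg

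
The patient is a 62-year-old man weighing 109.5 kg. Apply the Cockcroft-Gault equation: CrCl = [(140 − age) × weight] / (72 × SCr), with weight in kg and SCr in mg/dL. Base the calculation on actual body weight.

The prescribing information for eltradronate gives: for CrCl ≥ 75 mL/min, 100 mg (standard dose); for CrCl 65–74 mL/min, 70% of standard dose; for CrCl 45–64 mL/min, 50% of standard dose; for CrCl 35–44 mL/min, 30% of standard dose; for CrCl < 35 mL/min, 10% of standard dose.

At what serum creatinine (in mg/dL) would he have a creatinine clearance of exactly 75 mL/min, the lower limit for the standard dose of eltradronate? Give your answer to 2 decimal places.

Standard dose requires CrCl ≥ 75 mL/min.
Set (140 − 62) × 109.5 / (72 × SCr) = 75
SCr = (140 − 62) × 109.5 / (72 × 75) = 1.582 mg/dL

1.58 mg/dL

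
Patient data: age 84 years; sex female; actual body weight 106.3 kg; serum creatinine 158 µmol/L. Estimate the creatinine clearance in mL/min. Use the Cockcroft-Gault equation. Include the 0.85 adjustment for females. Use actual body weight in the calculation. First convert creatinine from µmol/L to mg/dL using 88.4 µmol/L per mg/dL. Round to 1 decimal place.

SCr = 158 / 88.4 = 1.787 mg/dL
CrCl = (140 − 84) × 106.3 / (72 × 1.787) × 0.85 = 5952.8 / 128.66 × 0.85 ≈ 39.3 mL/min

39.3 mL/min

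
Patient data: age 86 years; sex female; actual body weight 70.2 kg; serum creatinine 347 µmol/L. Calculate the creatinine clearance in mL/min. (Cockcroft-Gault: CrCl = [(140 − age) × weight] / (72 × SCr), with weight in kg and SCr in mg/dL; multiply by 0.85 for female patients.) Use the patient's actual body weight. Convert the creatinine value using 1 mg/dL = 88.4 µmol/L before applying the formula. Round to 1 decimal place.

SCr = 347 / 88.4 = 3.925 mg/dL
CrCl = (140 − 86) × 70.2 / (72 × 3.925) × 0.85 = 3790.8 / 282.60 × 0.85 ≈ 11.4 mL/min

11.4 mL/min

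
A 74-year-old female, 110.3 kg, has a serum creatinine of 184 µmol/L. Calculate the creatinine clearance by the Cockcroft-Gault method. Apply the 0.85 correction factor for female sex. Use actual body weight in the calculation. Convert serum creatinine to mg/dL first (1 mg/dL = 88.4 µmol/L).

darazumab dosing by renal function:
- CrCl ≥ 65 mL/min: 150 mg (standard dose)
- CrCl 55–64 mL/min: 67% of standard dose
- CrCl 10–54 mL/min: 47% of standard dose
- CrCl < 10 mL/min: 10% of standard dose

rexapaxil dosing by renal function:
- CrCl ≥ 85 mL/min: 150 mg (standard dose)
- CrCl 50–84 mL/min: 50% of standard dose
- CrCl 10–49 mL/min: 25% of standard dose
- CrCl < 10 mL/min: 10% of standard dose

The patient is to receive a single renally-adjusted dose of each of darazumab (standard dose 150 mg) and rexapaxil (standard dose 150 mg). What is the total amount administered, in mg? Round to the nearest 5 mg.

SCr = 184 / 88.4 = 2.081 mg/dL
CrCl = (140 − 74) × 110.3 / (72 × 2.081) × 0.85 = 7279.8 / 149.83 × 0.85 ≈ 41.3 mL/min
CrCl ≈ 41 mL/min.
darazumab: 10–54 mL/min → 47% of 150 mg = 70.5 mg.
rexapaxil: 10–49 mL/min → 25% of 150 mg = 37.5 mg.
Total = 70.5 + 37.5 = 108 mg.

110 mg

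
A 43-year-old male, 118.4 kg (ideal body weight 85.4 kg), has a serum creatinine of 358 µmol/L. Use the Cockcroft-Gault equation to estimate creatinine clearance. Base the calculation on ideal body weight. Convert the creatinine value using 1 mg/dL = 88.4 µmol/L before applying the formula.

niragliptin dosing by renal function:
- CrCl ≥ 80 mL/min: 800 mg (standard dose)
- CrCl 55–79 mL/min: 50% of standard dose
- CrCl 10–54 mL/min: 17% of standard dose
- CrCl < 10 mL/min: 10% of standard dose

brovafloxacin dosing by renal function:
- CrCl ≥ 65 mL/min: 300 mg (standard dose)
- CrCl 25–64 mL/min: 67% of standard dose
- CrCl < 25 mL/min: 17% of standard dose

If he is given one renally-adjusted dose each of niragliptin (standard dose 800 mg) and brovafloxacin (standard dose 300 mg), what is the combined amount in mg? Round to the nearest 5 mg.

335 mg

SCr = 358 / 88.4 = 4.05 mg/dL
CrCl = (140 − 43) × 85.4 / (72 × 4.05) = 8283.8 / 291.60 ≈ 28.4 mL/min
CrCl ≈ 28 mL/min.
niragliptin: 10–54 mL/min → 17% of 800 mg = 136 mg.
brovafloxacin: 25–64 mL/min → 67% of 300 mg = 201 mg.
Total = 136 + 201 = 337 mg.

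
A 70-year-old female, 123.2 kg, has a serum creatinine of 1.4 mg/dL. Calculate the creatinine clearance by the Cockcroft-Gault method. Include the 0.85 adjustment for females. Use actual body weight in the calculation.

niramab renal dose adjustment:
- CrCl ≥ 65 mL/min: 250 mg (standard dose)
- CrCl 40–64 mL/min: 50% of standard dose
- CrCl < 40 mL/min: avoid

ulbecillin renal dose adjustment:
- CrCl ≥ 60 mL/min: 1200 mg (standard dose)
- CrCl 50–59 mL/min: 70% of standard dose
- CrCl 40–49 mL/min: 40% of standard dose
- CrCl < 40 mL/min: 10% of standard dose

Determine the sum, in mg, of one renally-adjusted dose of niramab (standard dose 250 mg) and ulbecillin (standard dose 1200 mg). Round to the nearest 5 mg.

CrCl = (140 − 70) × 123.2 / (72 × 1.4) × 0.85 = 8624.0 / 100.80 × 0.85 ≈ 72.7 mL/min
CrCl ≈ 73 mL/min.
niramab: ≥ 65 mL/min → 100% of 250 mg = 250 mg.
ulbecillin: ≥ 60 mL/min → 100% of 1200 mg = 1200 mg.
Total = 250 + 1200 = 1450 mg.

1450 mg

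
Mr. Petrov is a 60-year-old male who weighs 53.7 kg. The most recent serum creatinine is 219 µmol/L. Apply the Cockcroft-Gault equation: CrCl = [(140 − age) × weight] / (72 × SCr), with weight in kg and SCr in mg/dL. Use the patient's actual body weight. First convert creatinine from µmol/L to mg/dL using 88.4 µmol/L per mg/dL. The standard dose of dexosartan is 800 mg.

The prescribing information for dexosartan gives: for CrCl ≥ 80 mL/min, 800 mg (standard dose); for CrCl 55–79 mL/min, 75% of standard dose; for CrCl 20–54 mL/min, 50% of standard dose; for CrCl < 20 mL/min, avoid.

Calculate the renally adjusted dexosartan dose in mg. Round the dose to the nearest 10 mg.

400 mg

SCr = 219 / 88.4 = 2.477 mg/dL
CrCl = (140 − 60) × 53.7 / (72 × 2.477) = 4296.0 / 178.34 ≈ 24.1 mL/min
CrCl ≈ 24 mL/min → bracket 20–54 mL/min.
50% of 800 mg = 400 mg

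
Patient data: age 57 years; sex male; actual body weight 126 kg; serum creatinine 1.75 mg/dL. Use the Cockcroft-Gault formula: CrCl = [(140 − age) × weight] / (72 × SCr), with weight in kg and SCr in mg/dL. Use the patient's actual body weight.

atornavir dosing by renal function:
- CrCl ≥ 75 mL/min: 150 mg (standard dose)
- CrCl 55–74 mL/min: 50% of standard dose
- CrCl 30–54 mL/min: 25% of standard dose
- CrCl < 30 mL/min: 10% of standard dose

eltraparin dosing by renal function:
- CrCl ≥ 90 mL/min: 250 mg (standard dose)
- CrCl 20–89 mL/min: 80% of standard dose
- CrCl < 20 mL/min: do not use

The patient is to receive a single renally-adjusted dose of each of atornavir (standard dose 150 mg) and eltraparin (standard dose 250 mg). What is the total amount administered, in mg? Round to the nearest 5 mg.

CrCl = (140 − 57) × 126 / (72 × 1.75) = 10458.0 / 126.00 ≈ 83.0 mL/min
CrCl ≈ 83 mL/min.
atornavir: ≥ 75 mL/min → 100% of 150 mg = 150 mg.
eltraparin: 20–89 mL/min → 80% of 250 mg = 200 mg.
Total = 150 + 200 = 350 mg.

350 mg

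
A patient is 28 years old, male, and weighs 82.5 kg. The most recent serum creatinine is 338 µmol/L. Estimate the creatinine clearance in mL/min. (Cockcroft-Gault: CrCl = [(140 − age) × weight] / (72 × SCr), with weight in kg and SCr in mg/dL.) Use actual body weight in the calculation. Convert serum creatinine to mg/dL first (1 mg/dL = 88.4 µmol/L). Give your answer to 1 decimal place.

SCr = 338 / 88.4 = 3.824 mg/dL
CrCl = (140 − 28) × 82.5 / (72 × 3.824) = 9240.0 / 275.33 ≈ 33.6 mL/min

33.6 mL/min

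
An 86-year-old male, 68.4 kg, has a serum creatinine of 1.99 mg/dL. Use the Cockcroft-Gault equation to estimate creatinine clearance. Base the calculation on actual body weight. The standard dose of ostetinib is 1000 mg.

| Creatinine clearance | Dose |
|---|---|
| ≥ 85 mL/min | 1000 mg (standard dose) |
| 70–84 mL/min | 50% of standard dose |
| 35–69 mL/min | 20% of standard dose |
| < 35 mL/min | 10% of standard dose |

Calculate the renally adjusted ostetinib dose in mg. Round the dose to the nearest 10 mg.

CrCl = (140 − 86) × 68.4 / (72 × 1.99) = 3693.6 / 143.28 ≈ 25.8 mL/min
CrCl ≈ 26 mL/min → bracket < 35 mL/min.
10% of 1000 mg = 100 mg

100 mg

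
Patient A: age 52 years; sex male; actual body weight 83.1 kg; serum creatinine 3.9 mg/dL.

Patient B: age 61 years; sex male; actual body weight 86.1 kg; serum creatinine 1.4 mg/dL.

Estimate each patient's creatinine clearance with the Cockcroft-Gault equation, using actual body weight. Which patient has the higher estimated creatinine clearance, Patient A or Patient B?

Patient B

Patient A: CrCl = (140 − 52) × 83.1 / (72 × 3.9) = 7312.8 / 280.80 ≈ 26.0 mL/min
Patient B: CrCl = (140 − 61) × 86.1 / (72 × 1.4) = 6801.9 / 100.80 ≈ 67.5 mL/min
26.0 vs 67.5 mL/min → Patient B is higher.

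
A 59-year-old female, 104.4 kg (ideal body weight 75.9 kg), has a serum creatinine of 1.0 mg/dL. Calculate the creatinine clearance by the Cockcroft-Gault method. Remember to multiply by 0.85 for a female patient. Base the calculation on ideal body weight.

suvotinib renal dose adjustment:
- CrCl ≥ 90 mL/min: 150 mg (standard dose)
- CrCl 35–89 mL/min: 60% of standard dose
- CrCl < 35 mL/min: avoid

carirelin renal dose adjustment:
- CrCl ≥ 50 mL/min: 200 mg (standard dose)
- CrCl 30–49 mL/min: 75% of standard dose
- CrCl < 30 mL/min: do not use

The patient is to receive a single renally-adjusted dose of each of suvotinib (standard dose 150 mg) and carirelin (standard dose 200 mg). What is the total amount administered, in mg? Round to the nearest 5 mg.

CrCl = (140 − 59) × 75.9 / (72 × 1) × 0.85 = 6147.9 / 72.00 × 0.85 ≈ 72.6 mL/min
CrCl ≈ 73 mL/min.
suvotinib: 35–89 mL/min → 60% of 150 mg = 90 mg.
carirelin: ≥ 50 mL/min → 100% of 200 mg = 200 mg.
Total = 90 + 200 = 290 mg.

290 mg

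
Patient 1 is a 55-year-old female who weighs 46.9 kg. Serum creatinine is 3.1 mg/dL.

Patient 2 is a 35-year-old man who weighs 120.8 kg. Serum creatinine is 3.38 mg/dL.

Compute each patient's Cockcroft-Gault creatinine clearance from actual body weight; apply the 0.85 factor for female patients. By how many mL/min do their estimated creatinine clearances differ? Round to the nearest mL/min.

Patient 1: CrCl = (140 − 55) × 46.9 / (72 × 3.1) × 0.85 = 3986.5 / 223.20 × 0.85 ≈ 15.2 mL/min
Patient 2: CrCl = (140 − 35) × 120.8 / (72 × 3.38) = 12684.0 / 243.36 ≈ 52.1 mL/min
|15.2 − 52.1| = 36.9 mL/min

37 mL/min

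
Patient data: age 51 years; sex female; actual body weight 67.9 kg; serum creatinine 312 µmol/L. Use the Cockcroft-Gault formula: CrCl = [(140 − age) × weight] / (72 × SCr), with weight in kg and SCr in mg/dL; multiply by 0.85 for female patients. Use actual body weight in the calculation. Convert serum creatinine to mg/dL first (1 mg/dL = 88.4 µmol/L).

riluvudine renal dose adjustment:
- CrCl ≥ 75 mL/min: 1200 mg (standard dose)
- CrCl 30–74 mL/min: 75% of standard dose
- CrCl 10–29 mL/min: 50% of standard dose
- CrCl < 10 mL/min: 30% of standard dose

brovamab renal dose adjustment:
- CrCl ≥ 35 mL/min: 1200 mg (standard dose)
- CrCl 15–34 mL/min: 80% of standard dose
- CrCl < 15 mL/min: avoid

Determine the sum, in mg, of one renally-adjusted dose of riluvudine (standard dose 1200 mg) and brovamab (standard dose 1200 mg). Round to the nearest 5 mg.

SCr = 312 / 88.4 = 3.529 mg/dL
CrCl = (140 − 51) × 67.9 / (72 × 3.529) × 0.85 = 6043.1 / 254.09 × 0.85 ≈ 20.2 mL/min
CrCl ≈ 20 mL/min.
riluvudine: 10–29 mL/min → 50% of 1200 mg = 600 mg.
brovamab: 15–34 mL/min → 80% of 1200 mg = 960 mg.
Total = 600 + 960 = 1560 mg.

1560 mg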